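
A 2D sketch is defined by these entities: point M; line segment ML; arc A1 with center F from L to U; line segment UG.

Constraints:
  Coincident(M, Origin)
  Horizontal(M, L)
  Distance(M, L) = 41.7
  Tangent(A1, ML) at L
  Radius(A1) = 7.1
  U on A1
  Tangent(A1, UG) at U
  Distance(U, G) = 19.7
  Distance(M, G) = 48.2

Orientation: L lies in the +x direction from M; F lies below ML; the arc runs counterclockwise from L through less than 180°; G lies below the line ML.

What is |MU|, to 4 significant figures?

35.87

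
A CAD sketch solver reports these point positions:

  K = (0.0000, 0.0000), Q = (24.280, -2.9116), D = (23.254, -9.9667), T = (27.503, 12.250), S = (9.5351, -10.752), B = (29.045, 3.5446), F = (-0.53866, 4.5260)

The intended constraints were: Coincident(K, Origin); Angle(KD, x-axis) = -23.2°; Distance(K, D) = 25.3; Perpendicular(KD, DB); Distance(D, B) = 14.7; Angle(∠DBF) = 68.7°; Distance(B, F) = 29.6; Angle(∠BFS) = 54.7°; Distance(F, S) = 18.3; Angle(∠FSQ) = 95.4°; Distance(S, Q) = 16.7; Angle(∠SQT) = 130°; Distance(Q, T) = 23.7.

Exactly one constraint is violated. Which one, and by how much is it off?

Distance(Q, T) = 23.7 — off by 8.20.

K = (0.00, 0.00) ✓; KD at -23.20° ✓; |KD| = 25.30 ✓; ∠(KD, DB) = 90.00° ✓; |DB| = 14.70 ✓; ∠DBF = 68.70° ✓; |BF| = 29.60 ✓; ∠BFS = 54.70° ✓; |FS| = 18.30 ✓; ∠FSQ = 95.40° ✓; |SQ| = 16.70 ✓; ∠SQT = 130.0° ✓; |QT| = 15.50 ✗.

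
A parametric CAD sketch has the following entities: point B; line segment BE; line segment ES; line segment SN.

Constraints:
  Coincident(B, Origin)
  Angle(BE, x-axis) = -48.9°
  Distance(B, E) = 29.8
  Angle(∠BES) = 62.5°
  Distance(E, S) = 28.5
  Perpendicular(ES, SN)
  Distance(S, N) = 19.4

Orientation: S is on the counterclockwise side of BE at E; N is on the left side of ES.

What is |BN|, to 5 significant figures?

16.332

B is at the origin; BE runs at -48.9° with length 29.8, so E = 29.8·(cos -48.9°, sin -48.9°) = (19.590, -22.456). ∠BES = 62.5°, so ES runs at -48.9° + (180° − 62.5°) = 68.600° from the x-axis; with |ES| = 28.5, S = E + 28.5·(cos 68.600°, sin 68.600°) = (29.989, 4.0789). ES is perpendicular to SN; with |SN| = 19.4 on the left of ES, N = S + 19.4·(-0.93106, 0.36488) = (11.926, 11.158). Then |BN| = |N − B| = 16.332.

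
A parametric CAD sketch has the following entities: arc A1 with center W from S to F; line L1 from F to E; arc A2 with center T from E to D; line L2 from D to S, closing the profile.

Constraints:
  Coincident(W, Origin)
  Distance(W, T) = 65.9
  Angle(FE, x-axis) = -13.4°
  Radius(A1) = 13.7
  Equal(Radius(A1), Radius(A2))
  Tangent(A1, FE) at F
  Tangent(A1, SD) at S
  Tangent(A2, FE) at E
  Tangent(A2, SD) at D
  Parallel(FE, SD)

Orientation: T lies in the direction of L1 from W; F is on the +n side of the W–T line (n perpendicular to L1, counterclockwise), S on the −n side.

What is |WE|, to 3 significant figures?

67.3

Tangency of A1 to both parallel lines with radius 13.7 puts F and S at W ± 13.7·n: F = (3.17, 13.3), S = (-3.17, -13.3). Equal radii place E and D the same way about T: E = T + 13.7·n = (67.3, -1.95), D = T − 13.7·n = (60.9, -28.6). Then |WE| = |E − W| = 67.3.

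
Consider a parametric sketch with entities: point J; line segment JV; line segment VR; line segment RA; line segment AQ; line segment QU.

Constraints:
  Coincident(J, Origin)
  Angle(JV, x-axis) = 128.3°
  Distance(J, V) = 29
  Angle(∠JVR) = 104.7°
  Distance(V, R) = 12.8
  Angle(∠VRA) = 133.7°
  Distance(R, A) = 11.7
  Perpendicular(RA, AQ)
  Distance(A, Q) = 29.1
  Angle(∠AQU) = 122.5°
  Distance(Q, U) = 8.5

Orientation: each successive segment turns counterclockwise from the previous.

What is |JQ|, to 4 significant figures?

7.222

∠VRA = 133.7° gives RA at -110.1° from the x-axis; with |RA| = 11.7, A = (-33.72, 6.647). The perpendicularity gives AQ at right angles to RA, so AQ runs at -20.10°; with |AQ| = 29.1, Q = (-6.396, -3.354). Then |JQ| = |Q − J| = 7.222.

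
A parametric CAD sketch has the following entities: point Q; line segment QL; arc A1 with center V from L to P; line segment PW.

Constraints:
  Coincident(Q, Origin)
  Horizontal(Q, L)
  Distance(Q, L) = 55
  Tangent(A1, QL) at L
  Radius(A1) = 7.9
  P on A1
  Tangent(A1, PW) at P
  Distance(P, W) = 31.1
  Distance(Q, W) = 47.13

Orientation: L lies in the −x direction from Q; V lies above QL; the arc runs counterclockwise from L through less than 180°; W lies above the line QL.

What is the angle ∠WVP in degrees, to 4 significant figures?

75.75°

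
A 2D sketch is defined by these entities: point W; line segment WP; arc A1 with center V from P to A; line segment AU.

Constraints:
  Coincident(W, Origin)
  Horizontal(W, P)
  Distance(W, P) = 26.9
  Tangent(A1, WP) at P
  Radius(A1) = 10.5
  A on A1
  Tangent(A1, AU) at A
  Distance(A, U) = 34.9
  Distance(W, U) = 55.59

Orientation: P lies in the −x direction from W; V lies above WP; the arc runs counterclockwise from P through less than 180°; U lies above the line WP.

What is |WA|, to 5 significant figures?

22.360

W is at the origin; WP is horizontal with |WP| = 26.9 and P on the −x side, so P = (-26.900, 0.0000). Since A1 is tangent to WP there, VP ⟂ WP, so V = P + (0, 10.5) = (-26.900, 10.500). Since VA ⟂ AU (tangency), |VU| = √(10.5² + 34.9²) = 36.445 regardless of where A sits on A1. So U lies on both circle(W, 55.59) and circle(V, 36.445); the above-WP intersection is U = (-29.976, 46.815). A is the foot of the tangent from U: A = (-17.136, 14.363).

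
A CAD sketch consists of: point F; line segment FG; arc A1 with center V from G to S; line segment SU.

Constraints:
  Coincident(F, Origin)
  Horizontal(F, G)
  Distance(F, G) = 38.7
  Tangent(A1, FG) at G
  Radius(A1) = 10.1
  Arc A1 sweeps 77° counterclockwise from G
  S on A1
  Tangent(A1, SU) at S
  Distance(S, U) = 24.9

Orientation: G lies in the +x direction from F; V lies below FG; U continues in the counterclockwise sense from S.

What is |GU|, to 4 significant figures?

35.61

F is at the origin; FG is horizontal with |FG| = 38.7 and G on the +x side, so G = (38.70, 0.000). Tangency of A1 to FG means the radius VG is perpendicular to FG, so V = G + (0, -10.1) = (38.70, -10.10). On A1, G sits at bearing 90° from V; a 77° counterclockwise sweep puts S at bearing 167°, so S = V + 10.1·(cos 167°, sin 167°) = (28.86, -7.828). The tangent condition forces VS to be normal to SU, so SU runs along (−sin 167°, cos 167°); with |SU| = 24.9, U = (23.26, -32.09). Then |GU| = |U − G| = 35.61.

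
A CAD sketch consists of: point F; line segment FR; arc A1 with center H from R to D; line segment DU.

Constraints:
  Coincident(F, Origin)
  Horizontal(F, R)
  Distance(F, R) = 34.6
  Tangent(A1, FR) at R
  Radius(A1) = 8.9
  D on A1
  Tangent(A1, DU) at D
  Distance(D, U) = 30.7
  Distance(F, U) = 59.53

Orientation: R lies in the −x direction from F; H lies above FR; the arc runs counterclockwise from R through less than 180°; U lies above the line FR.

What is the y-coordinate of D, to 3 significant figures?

14.0

Checks: |FR| = 34.60 ✓; |HD| = 8.900 ✓; ∠(HD, DU) = 90.00° ✓; |DU| = 30.70 ✓; |FU| = 59.53 ✓.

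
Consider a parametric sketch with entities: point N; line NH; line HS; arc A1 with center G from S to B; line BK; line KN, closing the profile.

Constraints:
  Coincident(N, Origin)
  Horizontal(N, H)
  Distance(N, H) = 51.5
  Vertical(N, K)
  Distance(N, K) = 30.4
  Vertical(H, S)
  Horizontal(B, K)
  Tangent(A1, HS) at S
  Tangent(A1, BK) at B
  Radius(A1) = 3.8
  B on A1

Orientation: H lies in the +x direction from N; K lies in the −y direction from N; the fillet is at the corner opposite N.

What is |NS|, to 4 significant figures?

57.96

N is at the origin; NH is horizontal with |NH| = 51.5 and H on the +x side, so H = (51.50, 0.000). N and K share the same x with |NK| = 30.4 and K on the −y side, so K = (0.000, -30.40). The virtual corner opposite N is at (51.50, -30.40). Tangency of A1 to HS means the radius GS is perpendicular to HS and tangency of A1 to BK means the radius GB is perpendicular to BK, with radius 3.8, so the center G sits 3.8 in from both sides at G = (47.70, -26.60). That places the tangent points at S = (51.50, -26.60) on HS and B = (47.70, -30.40) on BK. Then |NS| = |S − N| = 57.96.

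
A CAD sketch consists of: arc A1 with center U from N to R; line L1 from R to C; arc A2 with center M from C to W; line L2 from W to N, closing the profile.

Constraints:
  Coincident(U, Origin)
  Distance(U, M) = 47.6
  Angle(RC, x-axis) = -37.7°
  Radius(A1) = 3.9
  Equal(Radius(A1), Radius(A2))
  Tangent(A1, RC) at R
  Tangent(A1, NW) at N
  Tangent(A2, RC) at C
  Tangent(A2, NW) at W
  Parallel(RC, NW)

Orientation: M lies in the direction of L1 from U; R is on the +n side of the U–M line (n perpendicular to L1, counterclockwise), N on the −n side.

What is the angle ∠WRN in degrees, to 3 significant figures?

80.7°

The slot axis is L1's direction at -37.7°, so u = (cos -37.7°, sin -37.7°) = (0.791, -0.612) and n = (−sin -37.7°, cos -37.7°) = (0.612, 0.791). U is at the origin and M lies 47.6 along u from U, so M = 47.6·u = (37.7, -29.1). Tangency of A1 to both parallel lines with radius 3.9 puts R and N at U ± 3.9·n: R = (2.38, 3.09), N = (-2.38, -3.09). Equal radii place C and W the same way about M: C = M + 3.9·n = (40.0, -26.0), W = M − 3.9·n = (35.3, -32.2). Then cos ∠WRN = RW·RN / (|RW||RN|), giving 80.7°.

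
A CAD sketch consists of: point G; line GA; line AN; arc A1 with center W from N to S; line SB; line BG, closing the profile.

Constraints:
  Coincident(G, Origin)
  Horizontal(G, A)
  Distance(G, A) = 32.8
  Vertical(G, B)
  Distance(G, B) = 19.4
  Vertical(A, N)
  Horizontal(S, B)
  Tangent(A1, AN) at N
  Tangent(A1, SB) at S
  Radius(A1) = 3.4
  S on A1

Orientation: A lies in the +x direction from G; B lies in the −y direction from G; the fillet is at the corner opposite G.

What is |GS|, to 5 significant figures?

35.224

The virtual corner opposite G is at (32.800, -19.400). The tangent condition forces WN to be normal to AN and tangency of A1 to SB means the radius WS is perpendicular to SB, with radius 3.4, so the center W sits 3.4 in from both sides at W = (29.400, -16.000). That places the tangent points at N = (32.800, -16.000) on AN and S = (29.400, -19.400) on SB. Then |GS| = |S − G| = 35.224.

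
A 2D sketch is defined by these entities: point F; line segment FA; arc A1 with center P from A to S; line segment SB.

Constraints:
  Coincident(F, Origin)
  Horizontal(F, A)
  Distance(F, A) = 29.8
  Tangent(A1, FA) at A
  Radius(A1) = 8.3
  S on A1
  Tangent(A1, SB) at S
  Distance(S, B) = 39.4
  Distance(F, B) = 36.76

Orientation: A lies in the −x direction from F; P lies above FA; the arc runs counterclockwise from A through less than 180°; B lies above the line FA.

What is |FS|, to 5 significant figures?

23.160

Checks: |PS| = 8.300 ✓; ∠(PS, SB) = 90.00° ✓; |SB| = 39.40 ✓; |FB| = 36.76 ✓.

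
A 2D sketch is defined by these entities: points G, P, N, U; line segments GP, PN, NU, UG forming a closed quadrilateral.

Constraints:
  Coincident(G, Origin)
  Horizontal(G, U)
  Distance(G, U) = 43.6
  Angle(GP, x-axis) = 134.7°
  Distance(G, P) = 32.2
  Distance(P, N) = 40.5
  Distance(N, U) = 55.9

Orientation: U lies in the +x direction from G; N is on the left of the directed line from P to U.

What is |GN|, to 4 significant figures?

46.73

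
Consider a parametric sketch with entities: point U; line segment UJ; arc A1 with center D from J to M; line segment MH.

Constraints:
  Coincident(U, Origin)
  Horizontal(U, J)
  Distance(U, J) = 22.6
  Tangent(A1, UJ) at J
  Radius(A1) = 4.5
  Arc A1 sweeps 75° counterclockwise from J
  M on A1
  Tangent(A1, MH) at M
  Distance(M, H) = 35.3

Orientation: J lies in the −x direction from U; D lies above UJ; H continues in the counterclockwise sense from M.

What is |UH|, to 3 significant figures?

38.5

U is at the origin; U and J share the same y with |UJ| = 22.6 and J on the −x side, so J = (-22.6, 0.00). Since A1 is tangent to UJ there, DJ ⟂ UJ, so D = J + (0, 4.5) = (-22.6, 4.50). On A1, J sits at bearing -90° from D; a 75° counterclockwise sweep puts M at bearing -15°, so M = D + 4.5·(cos -15°, sin -15°) = (-18.3, 3.34). Since A1 is tangent to MH there, DM ⟂ MH, so MH runs along (−sin -15°, cos -15°); with |MH| = 35.3, H = (-9.12, 37.4). Then |UH| = |H − U| = 38.5.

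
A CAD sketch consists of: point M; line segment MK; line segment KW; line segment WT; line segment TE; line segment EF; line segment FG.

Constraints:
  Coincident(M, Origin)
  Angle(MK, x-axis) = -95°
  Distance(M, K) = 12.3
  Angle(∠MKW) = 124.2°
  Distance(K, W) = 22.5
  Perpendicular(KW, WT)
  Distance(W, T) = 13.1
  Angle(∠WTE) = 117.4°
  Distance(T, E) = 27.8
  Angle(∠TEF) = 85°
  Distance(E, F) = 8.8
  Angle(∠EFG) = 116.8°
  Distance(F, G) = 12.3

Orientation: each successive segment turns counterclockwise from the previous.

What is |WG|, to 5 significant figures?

21.708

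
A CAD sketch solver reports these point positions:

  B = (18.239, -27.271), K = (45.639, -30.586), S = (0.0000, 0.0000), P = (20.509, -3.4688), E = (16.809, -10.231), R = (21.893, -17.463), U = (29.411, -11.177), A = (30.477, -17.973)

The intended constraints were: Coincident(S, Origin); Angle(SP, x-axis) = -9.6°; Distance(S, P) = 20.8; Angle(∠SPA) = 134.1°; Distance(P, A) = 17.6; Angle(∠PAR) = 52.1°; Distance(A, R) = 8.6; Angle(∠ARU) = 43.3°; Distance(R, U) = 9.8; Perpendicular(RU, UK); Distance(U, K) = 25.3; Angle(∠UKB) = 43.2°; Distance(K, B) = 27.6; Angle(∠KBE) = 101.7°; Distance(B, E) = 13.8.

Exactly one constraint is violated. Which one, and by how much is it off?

Distance(B, E) = 13.8 — off by 3.30.

S = (0.00, 0.00) ✓; SP at -9.600° ✓; |SP| = 20.80 ✓; ∠SPA = 134.1° ✓; |PA| = 17.60 ✓; ∠PAR = 52.10° ✓; |AR| = 8.599 ✓; ∠ARU = 43.30° ✓; |RU| = 9.800 ✓; ∠(RU, UK) = 90.00° ✓; |UK| = 25.30 ✓; ∠UKB = 43.20° ✓; |KB| = 27.60 ✓; ∠KBE = 101.7° ✓; |BE| = 17.10 ✗.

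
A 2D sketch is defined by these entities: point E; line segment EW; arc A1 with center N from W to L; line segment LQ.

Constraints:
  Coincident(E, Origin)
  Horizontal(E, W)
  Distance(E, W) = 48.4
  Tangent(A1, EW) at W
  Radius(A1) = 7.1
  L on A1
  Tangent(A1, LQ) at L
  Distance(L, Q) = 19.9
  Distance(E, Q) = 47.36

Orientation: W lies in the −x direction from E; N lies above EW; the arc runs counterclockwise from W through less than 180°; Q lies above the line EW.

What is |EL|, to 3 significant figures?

41.8

E is at the origin; EW is horizontal with |EW| = 48.4 and W on the −x side, so W = (-48.4, 0.00). The tangent condition forces NW to be normal to EW, so N = W + (0, 7.1) = (-48.4, 7.10). Since NL ⟂ LQ (tangency), |NQ| = √(7.1² + 19.9²) = 21.1 regardless of where L sits on A1. So Q lies on both circle(E, 47.36) and circle(N, 21.1); the above-EW intersection is Q = (-39.4, 26.2). L is the foot of the tangent from Q: L = (-41.3, 6.42).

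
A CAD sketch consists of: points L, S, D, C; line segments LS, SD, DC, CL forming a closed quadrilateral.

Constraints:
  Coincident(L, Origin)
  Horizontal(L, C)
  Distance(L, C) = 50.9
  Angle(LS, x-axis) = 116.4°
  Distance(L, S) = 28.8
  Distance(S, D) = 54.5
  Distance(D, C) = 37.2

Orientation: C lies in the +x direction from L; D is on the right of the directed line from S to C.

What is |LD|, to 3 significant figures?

26.4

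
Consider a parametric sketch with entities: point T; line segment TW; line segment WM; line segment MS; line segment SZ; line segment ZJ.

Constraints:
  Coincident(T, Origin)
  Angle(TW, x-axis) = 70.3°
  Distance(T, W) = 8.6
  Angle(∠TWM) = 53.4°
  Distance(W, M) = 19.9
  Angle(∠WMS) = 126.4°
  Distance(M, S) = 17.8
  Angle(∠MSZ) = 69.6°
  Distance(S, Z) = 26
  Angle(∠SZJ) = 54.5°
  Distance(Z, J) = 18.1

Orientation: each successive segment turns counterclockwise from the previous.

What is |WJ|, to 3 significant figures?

12.3

∠MSZ = 69.6° gives SZ at 0.900° from the x-axis; with |SZ| = 26.0, Z = (3.91, -14.1). ∠SZJ = 54.5° gives ZJ at 126° from the x-axis; with |ZJ| = 18.1, J = (-6.83, 0.510). Then |WJ| = |J − W| = 12.3.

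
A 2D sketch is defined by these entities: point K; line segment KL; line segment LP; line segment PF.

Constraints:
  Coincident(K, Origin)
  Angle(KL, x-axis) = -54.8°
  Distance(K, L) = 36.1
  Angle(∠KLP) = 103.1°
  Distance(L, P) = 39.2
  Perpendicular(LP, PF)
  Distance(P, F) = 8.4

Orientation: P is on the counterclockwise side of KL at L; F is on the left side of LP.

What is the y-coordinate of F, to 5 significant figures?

-6.9681

K is at the origin; KL runs at -54.8° with length 36.1, so L = 36.1·(cos -54.8°, sin -54.8°) = (20.809, -29.499). ∠KLP = 103.1°, so LP runs at -54.8° + (180° − 103.1°) = 22.100° from the x-axis; with |LP| = 39.2, P = L + 39.2·(cos 22.100°, sin 22.100°) = (57.129, -14.751). The perpendicularity gives PF at right angles to LP; with |PF| = 8.4 on the left of LP, F = P + 8.4·(-0.37622, 0.92653) = (53.969, -6.9681). So F.y = -6.9681.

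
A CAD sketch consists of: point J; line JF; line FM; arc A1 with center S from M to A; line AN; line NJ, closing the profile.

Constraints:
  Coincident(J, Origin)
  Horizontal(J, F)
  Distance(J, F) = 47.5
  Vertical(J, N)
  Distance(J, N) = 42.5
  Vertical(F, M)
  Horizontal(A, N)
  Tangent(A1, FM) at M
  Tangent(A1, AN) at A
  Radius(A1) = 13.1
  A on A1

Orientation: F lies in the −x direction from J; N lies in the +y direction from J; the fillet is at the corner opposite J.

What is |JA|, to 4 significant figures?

54.68

The virtual corner opposite J is at (-47.50, 42.50). Tangency of A1 to FM means the radius SM is perpendicular to FM and the tangent condition forces SA to be normal to AN, with radius 13.1, so the center S sits 13.1 in from both sides at S = (-34.40, 29.40). That places the tangent points at M = (-47.50, 29.40) on FM and A = (-34.40, 42.50) on AN. Then |JA| = |A − J| = 54.68.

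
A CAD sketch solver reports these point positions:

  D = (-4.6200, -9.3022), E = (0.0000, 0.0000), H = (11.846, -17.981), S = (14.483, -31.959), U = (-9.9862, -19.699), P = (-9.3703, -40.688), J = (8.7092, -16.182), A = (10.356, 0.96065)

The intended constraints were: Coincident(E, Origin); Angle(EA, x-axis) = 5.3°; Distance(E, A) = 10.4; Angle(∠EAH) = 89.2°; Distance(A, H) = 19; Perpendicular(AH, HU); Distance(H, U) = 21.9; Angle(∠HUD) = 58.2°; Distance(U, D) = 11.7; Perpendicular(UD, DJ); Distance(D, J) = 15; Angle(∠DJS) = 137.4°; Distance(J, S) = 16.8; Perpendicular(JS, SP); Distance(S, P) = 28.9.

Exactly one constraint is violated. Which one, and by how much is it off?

Distance(S, P) = 28.9 — off by 3.50.

E = (0.00, 0.00) ✓; EA at 5.300° ✓; |EA| = 10.40 ✓; ∠EAH = 89.20° ✓; |AH| = 19.00 ✓; ∠(AH, HU) = 90.00° ✓; |HU| = 21.90 ✓; ∠HUD = 58.20° ✓; |UD| = 11.70 ✓; ∠(UD, DJ) = 90.00° ✓; |DJ| = 15.00 ✓; ∠DJS = 137.4° ✓; |JS| = 16.80 ✓; ∠(JS, SP) = 90.00° ✓; |SP| = 25.40 ✗.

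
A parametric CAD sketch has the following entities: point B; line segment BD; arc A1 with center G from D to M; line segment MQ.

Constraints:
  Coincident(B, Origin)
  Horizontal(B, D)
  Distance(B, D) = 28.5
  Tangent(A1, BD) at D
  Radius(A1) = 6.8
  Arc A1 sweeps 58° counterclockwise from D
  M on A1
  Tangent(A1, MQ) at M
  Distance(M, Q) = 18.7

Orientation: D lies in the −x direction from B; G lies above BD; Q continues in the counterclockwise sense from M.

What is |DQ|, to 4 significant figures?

24.67

B is at the origin; B and D share the same y with |BD| = 28.5 and D on the −x side, so D = (-28.50, 0.000). Since A1 is tangent to BD there, GD ⟂ BD, so G = D + (0, 6.8) = (-28.50, 6.800). On A1, D sits at bearing -90° from G; a 58° counterclockwise sweep puts M at bearing -32°, so M = G + 6.8·(cos -32°, sin -32°) = (-22.73, 3.197). Tangency of A1 to MQ means the radius GM is perpendicular to MQ, so MQ runs along (−sin -32°, cos -32°); with |MQ| = 18.7, Q = (-12.82, 19.06). Then |DQ| = |Q − D| = 24.67.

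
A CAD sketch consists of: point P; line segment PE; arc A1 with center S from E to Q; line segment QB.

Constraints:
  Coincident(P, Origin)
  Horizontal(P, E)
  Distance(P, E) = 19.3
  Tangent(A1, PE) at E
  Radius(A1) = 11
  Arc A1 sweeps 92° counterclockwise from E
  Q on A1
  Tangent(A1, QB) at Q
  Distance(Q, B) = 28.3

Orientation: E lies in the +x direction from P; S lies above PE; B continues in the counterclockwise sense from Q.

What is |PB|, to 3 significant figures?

49.3

P is at the origin; PE is horizontal with |PE| = 19.3 and E on the +x side, so E = (19.3, 0.00). Tangency of A1 to PE means the radius SE is perpendicular to PE, so S = E + (0, 11) = (19.3, 11.0). On A1, E sits at bearing -90° from S; a 92° counterclockwise sweep puts Q at bearing 2°, so Q = S + 11.0·(cos 2°, sin 2°) = (30.3, 11.4). Since A1 is tangent to QB there, SQ ⟂ QB, so QB runs along (−sin 2°, cos 2°); with |QB| = 28.3, B = (29.3, 39.7). Then |PB| = |B − P| = 49.3.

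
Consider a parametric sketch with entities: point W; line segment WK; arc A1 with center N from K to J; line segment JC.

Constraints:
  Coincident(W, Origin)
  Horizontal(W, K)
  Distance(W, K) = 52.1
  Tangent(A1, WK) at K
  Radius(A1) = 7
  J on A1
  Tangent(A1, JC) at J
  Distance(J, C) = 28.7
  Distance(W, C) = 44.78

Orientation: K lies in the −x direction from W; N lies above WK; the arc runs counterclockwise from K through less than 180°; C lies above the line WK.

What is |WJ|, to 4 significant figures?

45.96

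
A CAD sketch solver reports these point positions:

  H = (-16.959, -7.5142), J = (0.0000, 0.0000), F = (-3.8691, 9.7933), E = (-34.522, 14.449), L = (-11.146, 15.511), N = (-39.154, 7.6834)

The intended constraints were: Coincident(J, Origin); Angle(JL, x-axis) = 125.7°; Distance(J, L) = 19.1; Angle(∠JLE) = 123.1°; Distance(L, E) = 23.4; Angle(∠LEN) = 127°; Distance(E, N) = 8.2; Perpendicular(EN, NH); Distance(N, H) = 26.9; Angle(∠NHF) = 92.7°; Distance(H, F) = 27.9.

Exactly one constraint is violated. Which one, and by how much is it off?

Distance(H, F) = 27.9 — off by 6.20.

J = (0.00, 0.00) ✓; JL at 125.7° ✓; |JL| = 19.10 ✓; ∠JLE = 123.1° ✓; |LE| = 23.40 ✓; ∠LEN = 127.0° ✓; |EN| = 8.199 ✓; ∠(EN, NH) = 90.00° ✓; |NH| = 26.90 ✓; ∠NHF = 92.70° ✓; |HF| = 21.70 ✗.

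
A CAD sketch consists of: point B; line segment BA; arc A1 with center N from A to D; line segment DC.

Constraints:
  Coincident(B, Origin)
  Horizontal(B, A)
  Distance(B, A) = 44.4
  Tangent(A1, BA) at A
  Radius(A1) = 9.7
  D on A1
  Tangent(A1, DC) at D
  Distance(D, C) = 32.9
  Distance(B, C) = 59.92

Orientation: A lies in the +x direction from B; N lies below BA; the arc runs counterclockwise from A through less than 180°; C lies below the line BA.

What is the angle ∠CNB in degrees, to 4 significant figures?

96.42°

B is at the origin; B and A share the same y with |BA| = 44.4 and A on the +x side, so A = (44.40, 0.000). The tangent condition forces NA to be normal to BA, so N = A + (0, -9.7) = (44.40, -9.700). Since ND ⟂ DC (tangency), |NC| = √(9.7² + 32.9²) = 34.30 regardless of where D sits on A1. So C lies on both circle(B, 59.92) and circle(N, 34.30); the below-BA intersection is C = (40.87, -43.82). D is the foot of the tangent from C: D = (34.86, -11.47).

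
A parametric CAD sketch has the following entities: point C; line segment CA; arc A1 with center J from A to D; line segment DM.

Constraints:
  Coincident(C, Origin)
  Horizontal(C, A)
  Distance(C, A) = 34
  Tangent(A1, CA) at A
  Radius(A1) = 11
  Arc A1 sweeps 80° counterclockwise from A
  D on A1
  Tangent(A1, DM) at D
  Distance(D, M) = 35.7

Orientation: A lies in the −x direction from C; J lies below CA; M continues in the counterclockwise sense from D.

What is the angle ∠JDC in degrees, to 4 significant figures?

21.46°

C is at the origin; CA is horizontal with |CA| = 34.0 and A on the −x side, so A = (-34.00, 0.000). The tangent condition forces JA to be normal to CA, so J = A + (0, -11) = (-34.00, -11.00). On A1, A sits at bearing 90° from J; an 80° counterclockwise sweep puts D at bearing 170°, so D = J + 11.0·(cos 170°, sin 170°) = (-44.83, -9.090). Then cos ∠JDC = DJ·DC / (|DJ||DC|), giving 21.46°.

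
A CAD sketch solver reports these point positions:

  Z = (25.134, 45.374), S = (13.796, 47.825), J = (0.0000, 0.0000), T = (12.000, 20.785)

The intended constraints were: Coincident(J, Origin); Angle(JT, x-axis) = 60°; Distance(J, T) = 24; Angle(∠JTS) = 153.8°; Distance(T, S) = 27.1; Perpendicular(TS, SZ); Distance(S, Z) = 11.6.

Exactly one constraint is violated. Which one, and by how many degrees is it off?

Perpendicular(TS, SZ) — off by 8.40°.

J = (0.00, 0.00) ✓; JT at 60.00° ✓; |JT| = 24.00 ✓; ∠JTS = 153.8° ✓; |TS| = 27.10 ✓; ∠(TS, SZ) = 98.40° ✗; |SZ| = 11.60 ✓.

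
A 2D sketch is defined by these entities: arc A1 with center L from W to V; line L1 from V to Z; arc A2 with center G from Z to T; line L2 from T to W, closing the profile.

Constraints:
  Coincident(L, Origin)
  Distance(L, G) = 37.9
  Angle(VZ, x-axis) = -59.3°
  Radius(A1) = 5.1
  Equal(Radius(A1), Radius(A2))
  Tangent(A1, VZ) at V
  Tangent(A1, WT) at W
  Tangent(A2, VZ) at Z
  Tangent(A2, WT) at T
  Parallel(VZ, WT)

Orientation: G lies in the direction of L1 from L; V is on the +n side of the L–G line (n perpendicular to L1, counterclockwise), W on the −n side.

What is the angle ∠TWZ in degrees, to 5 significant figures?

15.063°

The slot axis is L1's direction at -59.3°, so u = (cos -59.3°, sin -59.3°) = (0.51054, -0.85985) and n = (−sin -59.3°, cos -59.3°) = (0.85985, 0.51054). L is at the origin and G lies 37.9 along u from L, so G = 37.9·u = (19.350, -32.588). Tangency of A1 to both parallel lines with radius 5.1 puts V and W at L ± 5.1·n: V = (4.3852, 2.6038), W = (-4.3852, -2.6038). Equal radii place Z and T the same way about G: Z = G + 5.1·n = (23.735, -29.985), T = G − 5.1·n = (14.964, -35.192). Then cos ∠TWZ = WT·WZ / (|WT||WZ|), giving 15.063°.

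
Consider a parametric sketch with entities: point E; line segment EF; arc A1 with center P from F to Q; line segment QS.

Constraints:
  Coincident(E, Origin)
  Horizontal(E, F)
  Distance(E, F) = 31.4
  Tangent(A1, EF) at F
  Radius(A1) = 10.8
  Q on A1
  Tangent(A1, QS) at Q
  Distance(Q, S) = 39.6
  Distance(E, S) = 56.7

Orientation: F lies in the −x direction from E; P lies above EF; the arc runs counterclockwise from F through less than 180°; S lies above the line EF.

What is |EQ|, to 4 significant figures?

23.78

E is at the origin; EF is horizontal with |EF| = 31.4 and F on the −x side, so F = (-31.40, 0.000). Tangency of A1 to EF means the radius PF is perpendicular to EF, so P = F + (0, 10.8) = (-31.40, 10.80). Since PQ ⟂ QS (tangency), |PS| = √(10.8² + 39.6²) = 41.05 regardless of where Q sits on A1. So S lies on both circle(E, 56.7) and circle(P, 41.05); the above-EF intersection is S = (-24.30, 51.23). Q is the foot of the tangent from S: Q = (-20.65, 11.80).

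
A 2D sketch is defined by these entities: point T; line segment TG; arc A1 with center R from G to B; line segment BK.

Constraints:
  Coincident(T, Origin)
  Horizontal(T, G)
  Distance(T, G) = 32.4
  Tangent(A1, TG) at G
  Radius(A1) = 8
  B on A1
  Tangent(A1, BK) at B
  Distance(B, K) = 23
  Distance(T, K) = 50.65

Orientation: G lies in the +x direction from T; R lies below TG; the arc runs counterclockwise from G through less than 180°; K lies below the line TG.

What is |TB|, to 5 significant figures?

29.021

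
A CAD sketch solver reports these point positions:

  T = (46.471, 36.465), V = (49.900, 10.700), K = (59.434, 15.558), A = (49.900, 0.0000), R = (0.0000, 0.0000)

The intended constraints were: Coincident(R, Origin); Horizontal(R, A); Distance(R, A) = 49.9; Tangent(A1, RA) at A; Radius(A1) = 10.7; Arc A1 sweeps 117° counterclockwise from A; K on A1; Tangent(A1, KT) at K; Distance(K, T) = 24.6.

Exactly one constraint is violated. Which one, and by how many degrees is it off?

Tangent(A1, KT) at K — off by 4.80°.

R = (0.00, 0.00) ✓; R.y = 0.00, A.y = 0.00 ✓; |RA| = 49.90 ✓; ∠(VA, AR) = 90.00° ✓; |VA| = 10.70 ✓; bearing(V→K) − bearing(V→A) = 117.0° ✓; |VK| = 10.70 ✓; ∠(VK, KT) = 85.20° ✗; |KT| = 24.60 ✓.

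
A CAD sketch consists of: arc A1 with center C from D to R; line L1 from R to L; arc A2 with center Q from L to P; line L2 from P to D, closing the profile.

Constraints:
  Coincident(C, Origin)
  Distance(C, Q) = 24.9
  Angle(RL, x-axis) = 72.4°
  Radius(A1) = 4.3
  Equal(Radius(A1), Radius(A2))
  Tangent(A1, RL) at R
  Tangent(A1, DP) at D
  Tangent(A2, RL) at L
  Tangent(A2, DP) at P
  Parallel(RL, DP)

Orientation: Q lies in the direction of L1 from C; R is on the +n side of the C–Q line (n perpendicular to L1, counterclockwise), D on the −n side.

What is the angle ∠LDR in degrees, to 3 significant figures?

70.9°

The slot axis is L1's direction at 72.4°, so u = (cos 72.4°, sin 72.4°) = (0.302, 0.953) and n = (−sin 72.4°, cos 72.4°) = (-0.953, 0.302). C is at the origin and Q lies 24.9 along u from C, so Q = 24.9·u = (7.53, 23.7). Tangency of A1 to both parallel lines with radius 4.3 puts R and D at C ± 4.3·n: R = (-4.10, 1.30), D = (4.10, -1.30). Equal radii place L and P the same way about Q: L = Q + 4.3·n = (3.43, 25.0), P = Q − 4.3·n = (11.6, 22.4). Then cos ∠LDR = DL·DR / (|DL||DR|), giving 70.9°.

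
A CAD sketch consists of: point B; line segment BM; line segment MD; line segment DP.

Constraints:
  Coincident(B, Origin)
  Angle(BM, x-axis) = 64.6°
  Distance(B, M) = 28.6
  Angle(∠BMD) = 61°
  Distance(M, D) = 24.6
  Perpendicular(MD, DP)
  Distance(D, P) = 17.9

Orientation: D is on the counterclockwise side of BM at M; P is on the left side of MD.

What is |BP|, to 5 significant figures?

12.878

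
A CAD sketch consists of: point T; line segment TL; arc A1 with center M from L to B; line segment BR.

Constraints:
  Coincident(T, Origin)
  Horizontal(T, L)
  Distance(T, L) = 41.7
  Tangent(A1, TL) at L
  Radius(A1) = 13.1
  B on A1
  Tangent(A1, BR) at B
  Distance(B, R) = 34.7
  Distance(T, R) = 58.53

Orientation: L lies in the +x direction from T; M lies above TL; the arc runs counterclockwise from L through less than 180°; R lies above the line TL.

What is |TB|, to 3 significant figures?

56.3

Checks: |ML| = 13.10 ✓; |MB| = 13.10 ✓; ∠(MB, BR) = 90.00° ✓; |BR| = 34.70 ✓; |TR| = 58.53 ✓.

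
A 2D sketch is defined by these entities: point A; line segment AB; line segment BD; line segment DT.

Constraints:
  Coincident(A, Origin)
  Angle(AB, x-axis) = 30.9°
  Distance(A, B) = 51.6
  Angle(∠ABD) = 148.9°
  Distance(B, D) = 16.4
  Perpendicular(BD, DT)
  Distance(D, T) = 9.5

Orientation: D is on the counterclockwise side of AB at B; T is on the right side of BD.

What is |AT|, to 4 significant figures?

70.55

A is at the origin; AB runs at 30.9° with length 51.6, so B = 51.6·(cos 30.9°, sin 30.9°) = (44.28, 26.50). ∠ABD = 148.9°, so BD runs at 30.9° + (180° − 148.9°) = 62.00° from the x-axis; with |BD| = 16.4, D = B + 16.4·(cos 62.00°, sin 62.00°) = (51.98, 40.98). BD ⟂ DT; with |DT| = 9.5 on the right of BD, T = D + 9.5·(0.8829, -0.4695) = (60.36, 36.52). Then |AT| = |T − A| = 70.55.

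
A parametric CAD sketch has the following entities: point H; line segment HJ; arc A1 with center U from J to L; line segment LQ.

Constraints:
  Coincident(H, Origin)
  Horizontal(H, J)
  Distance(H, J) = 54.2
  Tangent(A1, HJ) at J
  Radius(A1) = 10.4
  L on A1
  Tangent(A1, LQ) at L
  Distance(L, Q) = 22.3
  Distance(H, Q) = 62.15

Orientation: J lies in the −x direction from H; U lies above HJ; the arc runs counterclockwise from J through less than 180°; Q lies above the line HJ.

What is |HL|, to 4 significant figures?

46.42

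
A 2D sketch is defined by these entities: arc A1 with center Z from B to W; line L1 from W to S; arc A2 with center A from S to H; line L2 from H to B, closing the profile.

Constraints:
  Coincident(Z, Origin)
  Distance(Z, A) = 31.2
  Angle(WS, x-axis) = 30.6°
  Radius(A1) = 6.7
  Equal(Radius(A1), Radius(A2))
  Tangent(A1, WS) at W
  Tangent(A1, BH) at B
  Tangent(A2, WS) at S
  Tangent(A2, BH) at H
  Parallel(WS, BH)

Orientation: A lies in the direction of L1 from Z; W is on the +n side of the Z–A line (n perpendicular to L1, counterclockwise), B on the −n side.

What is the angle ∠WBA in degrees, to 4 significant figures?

77.88°

The slot axis is L1's direction at 30.6°, so u = (cos 30.6°, sin 30.6°) = (0.8607, 0.5090) and n = (−sin 30.6°, cos 30.6°) = (-0.5090, 0.8607). Z is at the origin and A lies 31.2 along u from Z, so A = 31.2·u = (26.86, 15.88). Tangency of A1 to both parallel lines with radius 6.7 puts W and B at Z ± 6.7·n: W = (-3.411, 5.767), B = (3.411, -5.767). Then cos ∠WBA = BW·BA / (|BW||BA|), giving 77.88°.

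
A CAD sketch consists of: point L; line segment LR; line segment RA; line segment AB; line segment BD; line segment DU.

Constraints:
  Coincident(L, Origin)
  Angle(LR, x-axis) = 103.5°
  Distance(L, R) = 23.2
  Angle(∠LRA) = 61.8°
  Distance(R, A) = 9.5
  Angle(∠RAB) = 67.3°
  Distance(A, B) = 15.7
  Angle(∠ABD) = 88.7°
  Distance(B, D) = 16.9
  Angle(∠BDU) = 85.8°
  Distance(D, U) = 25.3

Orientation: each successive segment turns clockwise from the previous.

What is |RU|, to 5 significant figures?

14.687

∠ABD = 88.7° gives BD at 141.30° from the x-axis; with |BD| = 16.9, D = (-18.952, 18.243). ∠BDU = 85.8° gives DU at 47.100° from the x-axis; with |DU| = 25.3, U = (-1.7297, 36.776). Then |RU| = |U − R| = 14.687.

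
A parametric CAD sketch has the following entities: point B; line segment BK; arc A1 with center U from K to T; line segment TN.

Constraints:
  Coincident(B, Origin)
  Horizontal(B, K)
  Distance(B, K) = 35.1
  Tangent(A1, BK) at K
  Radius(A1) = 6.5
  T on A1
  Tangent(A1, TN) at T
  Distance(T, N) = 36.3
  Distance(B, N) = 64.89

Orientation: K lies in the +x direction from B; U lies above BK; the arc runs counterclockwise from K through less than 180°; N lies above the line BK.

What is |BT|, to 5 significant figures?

41.609

Checks: ∠(UK, KB) = 90.00° ✓; |UT| = 6.500 ✓; ∠(UT, TN) = 90.00° ✓; |TN| = 36.30 ✓; |BN| = 64.89 ✓.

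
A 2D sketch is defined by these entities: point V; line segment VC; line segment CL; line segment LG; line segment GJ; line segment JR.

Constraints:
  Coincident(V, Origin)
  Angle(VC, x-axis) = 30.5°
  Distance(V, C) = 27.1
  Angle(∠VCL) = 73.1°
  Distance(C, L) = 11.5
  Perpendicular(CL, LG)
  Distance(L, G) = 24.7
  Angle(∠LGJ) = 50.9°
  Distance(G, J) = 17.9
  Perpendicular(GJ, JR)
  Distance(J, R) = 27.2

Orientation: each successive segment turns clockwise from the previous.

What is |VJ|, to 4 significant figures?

16.19

CL is perpendicular to LG, so LG runs at -166.4°; with |LG| = 24.7, G = (2.047, -3.231). ∠LGJ = 50.9° gives GJ at 64.50° from the x-axis; with |GJ| = 17.9, J = (9.753, 12.93). Then |VJ| = |J − V| = 16.19.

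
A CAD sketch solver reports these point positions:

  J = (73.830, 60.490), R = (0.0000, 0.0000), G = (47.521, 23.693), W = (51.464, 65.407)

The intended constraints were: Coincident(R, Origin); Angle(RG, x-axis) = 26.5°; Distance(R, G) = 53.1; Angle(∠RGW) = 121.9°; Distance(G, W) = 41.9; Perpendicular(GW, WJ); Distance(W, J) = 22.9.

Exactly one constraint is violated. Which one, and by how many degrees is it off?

Perpendicular(GW, WJ) — off by 7.00°.

R = (0.00, 0.00) ✓; RG at 26.50° ✓; |RG| = 53.10 ✓; ∠RGW = 121.9° ✓; |GW| = 41.90 ✓; ∠(GW, WJ) = 97.00° ✗; |WJ| = 22.90 ✓.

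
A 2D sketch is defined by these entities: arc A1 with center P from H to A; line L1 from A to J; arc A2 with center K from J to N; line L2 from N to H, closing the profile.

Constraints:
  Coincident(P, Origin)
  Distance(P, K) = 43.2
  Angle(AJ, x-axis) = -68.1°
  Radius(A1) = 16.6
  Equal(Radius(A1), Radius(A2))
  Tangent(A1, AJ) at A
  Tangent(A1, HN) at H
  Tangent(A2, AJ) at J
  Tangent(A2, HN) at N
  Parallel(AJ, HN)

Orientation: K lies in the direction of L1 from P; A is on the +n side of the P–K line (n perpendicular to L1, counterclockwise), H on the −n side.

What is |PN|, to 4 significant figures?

46.28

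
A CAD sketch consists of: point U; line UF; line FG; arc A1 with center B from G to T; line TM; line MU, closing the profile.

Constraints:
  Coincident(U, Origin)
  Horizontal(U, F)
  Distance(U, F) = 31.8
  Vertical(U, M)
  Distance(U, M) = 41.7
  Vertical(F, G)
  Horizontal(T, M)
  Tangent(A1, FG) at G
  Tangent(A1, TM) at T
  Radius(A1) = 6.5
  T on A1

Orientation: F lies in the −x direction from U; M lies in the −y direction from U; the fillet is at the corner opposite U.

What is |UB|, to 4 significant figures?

43.35

U and M share the same x with |UM| = 41.7 and M on the −y side, so M = (0.000, -41.70). The virtual corner opposite U is at (-31.80, -41.70). Tangency of A1 to FG means the radius BG is perpendicular to FG and A1 meets TM tangentially, so BT is at right angles to TM, with radius 6.5, so the center B sits 6.5 in from both sides at B = (-25.30, -35.20). Then |UB| = |B − U| = 43.35.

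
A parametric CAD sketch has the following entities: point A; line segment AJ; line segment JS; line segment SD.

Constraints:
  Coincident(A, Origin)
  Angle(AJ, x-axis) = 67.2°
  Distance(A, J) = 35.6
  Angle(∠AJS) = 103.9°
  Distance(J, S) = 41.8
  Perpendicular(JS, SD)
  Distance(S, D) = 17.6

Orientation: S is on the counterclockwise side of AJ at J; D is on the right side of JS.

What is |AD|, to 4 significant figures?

72.50

A is at the origin; AJ runs at 67.2° with length 35.6, so J = 35.6·(cos 67.2°, sin 67.2°) = (13.80, 32.82). ∠AJS = 103.9°, so JS runs at 67.2° + (180° − 103.9°) = 143.3° from the x-axis; with |JS| = 41.8, S = J + 41.8·(cos 143.3°, sin 143.3°) = (-19.72, 57.80). The perpendicularity gives SD at right angles to JS; with |SD| = 17.6 on the right of JS, D = S + 17.6·(0.5976, 0.8018) = (-9.200, 71.91). Then |AD| = |D − A| = 72.50.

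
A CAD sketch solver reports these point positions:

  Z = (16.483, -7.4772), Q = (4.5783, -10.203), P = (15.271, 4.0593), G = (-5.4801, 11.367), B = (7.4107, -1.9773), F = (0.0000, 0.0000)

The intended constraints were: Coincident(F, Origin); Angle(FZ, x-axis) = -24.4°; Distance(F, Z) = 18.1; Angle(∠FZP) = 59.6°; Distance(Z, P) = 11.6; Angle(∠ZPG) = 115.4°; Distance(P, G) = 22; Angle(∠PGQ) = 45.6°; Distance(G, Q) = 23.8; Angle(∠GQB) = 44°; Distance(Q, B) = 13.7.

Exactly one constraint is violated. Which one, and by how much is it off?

Distance(Q, B) = 13.7 — off by 5.00.

F = (0.00, 0.00) ✓; FZ at -24.40° ✓; |FZ| = 18.10 ✓; ∠FZP = 59.60° ✓; |ZP| = 11.60 ✓; ∠ZPG = 115.4° ✓; |PG| = 22.00 ✓; ∠PGQ = 45.60° ✓; |GQ| = 23.80 ✓; ∠GQB = 44.00° ✓; |QB| = 8.700 ✗.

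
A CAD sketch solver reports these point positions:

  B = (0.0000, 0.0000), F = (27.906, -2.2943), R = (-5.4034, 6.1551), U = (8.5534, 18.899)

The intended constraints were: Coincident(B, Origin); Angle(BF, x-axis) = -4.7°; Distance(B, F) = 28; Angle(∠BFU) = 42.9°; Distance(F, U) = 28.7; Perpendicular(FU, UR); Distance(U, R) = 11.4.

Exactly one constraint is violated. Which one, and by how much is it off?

Distance(U, R) = 11.4 — off by 7.50.

B = (0.00, 0.00) ✓; BF at -4.700° ✓; |BF| = 28.00 ✓; ∠BFU = 42.90° ✓; |FU| = 28.70 ✓; ∠(FU, UR) = 90.00° ✓; |UR| = 18.90 ✗.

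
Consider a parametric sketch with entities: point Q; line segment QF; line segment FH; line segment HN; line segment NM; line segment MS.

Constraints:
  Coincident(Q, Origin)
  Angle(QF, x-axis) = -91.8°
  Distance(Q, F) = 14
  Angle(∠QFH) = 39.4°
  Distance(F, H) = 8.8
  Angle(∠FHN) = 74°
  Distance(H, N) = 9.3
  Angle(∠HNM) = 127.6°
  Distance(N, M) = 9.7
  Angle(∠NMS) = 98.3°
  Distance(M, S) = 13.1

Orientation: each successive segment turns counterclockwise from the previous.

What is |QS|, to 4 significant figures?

21.56

∠HNM = 127.6° gives NM at -152.8° from the x-axis; with |NM| = 9.7, M = (-11.69, -7.846). ∠NMS = 98.3° gives MS at -71.10° from the x-axis; with |MS| = 13.1, S = (-7.442, -20.24). Then |QS| = |S − Q| = 21.56.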